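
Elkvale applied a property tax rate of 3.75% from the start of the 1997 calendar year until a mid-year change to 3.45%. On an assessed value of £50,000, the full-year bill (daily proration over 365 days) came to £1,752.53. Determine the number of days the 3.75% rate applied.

Let d = days at the first rate; then 365 − d days at the second rate.
£50,000 × [3.75%·d + 3.45%·(365−d)] / 365 = £1,752.53
Solving gives d = 67, so the new rate took effect on March 9, 1997.

67 days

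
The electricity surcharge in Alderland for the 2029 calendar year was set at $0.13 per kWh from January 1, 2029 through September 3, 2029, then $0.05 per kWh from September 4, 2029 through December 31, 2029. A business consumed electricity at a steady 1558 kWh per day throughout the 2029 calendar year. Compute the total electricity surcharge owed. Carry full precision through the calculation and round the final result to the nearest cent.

$59,094.94

January 1 – September 3, 2029: 246 days × 1558 kWh/day = 383,268 kWh at $0.13/kWh → $49,824.84
September 4 – December 31, 2029: 119 days × 1558 kWh/day = 185,402 kWh at $0.05/kWh → $9,270.10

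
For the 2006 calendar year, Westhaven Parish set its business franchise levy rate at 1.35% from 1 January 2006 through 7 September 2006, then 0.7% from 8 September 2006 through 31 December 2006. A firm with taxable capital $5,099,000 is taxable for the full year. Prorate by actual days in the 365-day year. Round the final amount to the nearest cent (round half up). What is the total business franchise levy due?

1 January – 7 September 2006: 250 days at 1.35% → $5,099,000 × 1.35% × 250/365 = $47,148.2877
8 September – 31 December 2006: 115 days at 0.7% → $5,099,000 × 0.7% × 115/365 = $11,245.7397
Total = $58,394.0274

$58,394.03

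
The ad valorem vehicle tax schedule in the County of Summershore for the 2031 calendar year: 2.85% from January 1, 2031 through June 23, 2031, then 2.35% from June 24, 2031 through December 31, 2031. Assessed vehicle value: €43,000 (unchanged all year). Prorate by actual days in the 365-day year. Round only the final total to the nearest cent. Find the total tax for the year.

January 1 – June 23, 2031: 174 days at 2.85% → €43,000 × 2.85% × 174/365 = €584.2110
June 24 – December 31, 2031: 191 days at 2.35% → €43,000 × 2.35% × 191/365 = €528.7822
Total = €1,112.9932

€1,112.99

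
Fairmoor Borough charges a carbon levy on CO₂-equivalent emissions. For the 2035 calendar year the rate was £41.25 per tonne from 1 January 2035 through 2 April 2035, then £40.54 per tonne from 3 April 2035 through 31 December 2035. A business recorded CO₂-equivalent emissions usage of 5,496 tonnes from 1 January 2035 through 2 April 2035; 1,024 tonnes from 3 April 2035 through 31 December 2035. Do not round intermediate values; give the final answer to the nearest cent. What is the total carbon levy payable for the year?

1 January – 2 April 2035: 5,496 tonnes at £41.25/tonne → £226,710.00
3 April – 31 December 2035: 1,024 tonnes at £40.54/tonne → £41,512.96

£268,222.96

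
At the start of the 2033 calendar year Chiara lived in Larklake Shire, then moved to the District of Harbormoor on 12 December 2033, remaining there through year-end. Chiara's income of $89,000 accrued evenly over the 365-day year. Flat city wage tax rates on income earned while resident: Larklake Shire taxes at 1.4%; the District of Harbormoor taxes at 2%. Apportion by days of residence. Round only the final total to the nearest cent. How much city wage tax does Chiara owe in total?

Larklake Shire, 1 January – 11 December 2033: 345 days → $89,000 × 1.4% × 345/365 = $1,177.7260
The District of Harbormoor, 12 December – 31 December 2033: 20 days → $89,000 × 2% × 20/365 = $97.5342
Total = $1,275.2603

$1,275.26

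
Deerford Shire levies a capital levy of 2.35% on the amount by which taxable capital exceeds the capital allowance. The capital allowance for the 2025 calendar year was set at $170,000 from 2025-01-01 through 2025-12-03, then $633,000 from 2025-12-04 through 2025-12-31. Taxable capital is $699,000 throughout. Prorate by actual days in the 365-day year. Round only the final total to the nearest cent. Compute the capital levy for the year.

2025-01-01 to 2025-12-03: 337 days, exemption $170,000 → ($699,000 − $170,000) × 2.35% × 337/365 = $11,477.8507
2025-12-04 to 2025-12-31: 28 days, exemption $633,000 → ($699,000 − $633,000) × 2.35% × 28/365 = $118.9808
Total = $11,596.8315

$11,596.83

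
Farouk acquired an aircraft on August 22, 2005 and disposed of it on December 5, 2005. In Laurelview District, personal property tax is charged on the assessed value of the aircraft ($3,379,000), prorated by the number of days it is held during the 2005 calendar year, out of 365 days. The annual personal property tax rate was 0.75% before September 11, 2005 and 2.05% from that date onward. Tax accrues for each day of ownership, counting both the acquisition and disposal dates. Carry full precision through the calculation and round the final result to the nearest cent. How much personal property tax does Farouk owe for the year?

August 22 – September 10, 2005: 20 days at 0.75% → $3,379,000 × 0.75% × 20/365 = $1,388.6301
September 11 – December 5, 2005: 86 days at 2.05% → $3,379,000 × 2.05% × 86/365 = $16,321.0329
Total = $17,709.6630

$17,709.66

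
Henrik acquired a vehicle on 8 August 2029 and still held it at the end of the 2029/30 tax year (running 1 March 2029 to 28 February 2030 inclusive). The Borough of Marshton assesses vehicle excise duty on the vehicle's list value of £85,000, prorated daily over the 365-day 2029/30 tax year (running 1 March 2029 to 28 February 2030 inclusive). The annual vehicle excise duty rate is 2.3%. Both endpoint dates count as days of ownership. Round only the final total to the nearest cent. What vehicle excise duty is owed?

Days held (8 August 2029 – 28 February 2030): 205 out of 365
Tax = £85,000 × 2.3% × 205/365 = £1,098.0137

£1,098.01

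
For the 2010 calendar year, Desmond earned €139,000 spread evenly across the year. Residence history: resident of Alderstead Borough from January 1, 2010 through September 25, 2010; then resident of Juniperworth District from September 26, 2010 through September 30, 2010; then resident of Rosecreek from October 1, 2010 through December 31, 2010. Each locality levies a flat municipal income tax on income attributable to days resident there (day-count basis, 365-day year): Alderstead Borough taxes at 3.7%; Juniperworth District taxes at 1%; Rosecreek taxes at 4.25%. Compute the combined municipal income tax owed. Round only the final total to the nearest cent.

Alderstead Borough, January 1 – September 25, 2010: 268 days → €139,000 × 3.7% × 268/365 = €3,776.2301
Juniperworth District, September 26 – September 30, 2010: 5 days → €139,000 × 1% × 5/365 = €19.0411
Rosecreek, October 1 – December 31, 2010: 92 days → €139,000 × 4.25% × 92/365 = €1,489.0137
Total = €5,284.2849

€5,284.28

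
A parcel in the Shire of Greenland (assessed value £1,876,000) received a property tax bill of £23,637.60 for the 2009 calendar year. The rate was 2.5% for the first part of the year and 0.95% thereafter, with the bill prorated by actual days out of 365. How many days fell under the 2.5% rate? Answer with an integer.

Let d = days at the first rate; then 365 − d days at the second rate.
£1,876,000 × [2.5%·d + 0.95%·(365−d)] / 365 = £23,637.60
Solving gives d = 73, so the new rate took effect on 15 March 2009.

73 days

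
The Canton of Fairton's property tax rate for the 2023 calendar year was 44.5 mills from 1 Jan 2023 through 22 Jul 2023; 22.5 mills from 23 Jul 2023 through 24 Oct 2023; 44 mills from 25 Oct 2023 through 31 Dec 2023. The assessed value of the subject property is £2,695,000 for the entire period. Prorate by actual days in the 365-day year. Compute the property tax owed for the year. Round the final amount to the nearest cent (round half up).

£104,407.25

1 Jan – 22 Jul 2023: 203 days at 44.5 mills → £2,695,000 × 4.45% × 203/365 = £66,699.4041
23 Jul – 24 Oct 2023: 94 days at 22.5 mills → £2,695,000 × 2.25% × 94/365 = £15,616.2329
25 Oct – 31 Dec 2023: 68 days at 44 mills → £2,695,000 × 4.4% × 68/365 = £22,091.6164
Total = £104,407.2534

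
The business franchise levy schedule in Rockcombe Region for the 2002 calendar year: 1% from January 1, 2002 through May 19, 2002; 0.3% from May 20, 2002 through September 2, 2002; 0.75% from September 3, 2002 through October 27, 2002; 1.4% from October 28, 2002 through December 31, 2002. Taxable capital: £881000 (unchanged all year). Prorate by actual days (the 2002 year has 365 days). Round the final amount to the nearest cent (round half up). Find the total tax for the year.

£7314.71

January 1 – May 19, 2002: 139 days at 1% → £881000 × 1% × 139/365 = £3355.0411
May 20 – September 2, 2002: 106 days at 0.3% → £881000 × 0.3% × 106/365 = £767.5562
September 3 – October 27, 2002: 55 days at 0.75% → £881000 × 0.75% × 55/365 = £995.6507
October 28 – December 31, 2002: 65 days at 1.4% → £881000 × 1.4% × 65/365 = £2196.4658
Total = £7314.7137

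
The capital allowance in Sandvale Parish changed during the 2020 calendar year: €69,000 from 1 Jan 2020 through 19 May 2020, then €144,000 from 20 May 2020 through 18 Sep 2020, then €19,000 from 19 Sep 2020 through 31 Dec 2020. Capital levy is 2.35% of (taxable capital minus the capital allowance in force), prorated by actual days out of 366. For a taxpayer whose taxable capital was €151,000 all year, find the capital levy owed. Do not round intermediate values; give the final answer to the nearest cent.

€1,673.38

1 Jan – 19 May 2020: 140 days, exemption €69,000 → (€151,000 − €69,000) × 2.35% × 140/366 = €737.1038
20 May – 18 Sep 2020: 122 days, exemption €144,000 → (€151,000 − €144,000) × 2.35% × 122/366 = €54.8333
19 Sep – 31 Dec 2020: 104 days, exemption €19,000 → (€151,000 − €19,000) × 2.35% × 104/366 = €881.4426
Total = €1,673.3798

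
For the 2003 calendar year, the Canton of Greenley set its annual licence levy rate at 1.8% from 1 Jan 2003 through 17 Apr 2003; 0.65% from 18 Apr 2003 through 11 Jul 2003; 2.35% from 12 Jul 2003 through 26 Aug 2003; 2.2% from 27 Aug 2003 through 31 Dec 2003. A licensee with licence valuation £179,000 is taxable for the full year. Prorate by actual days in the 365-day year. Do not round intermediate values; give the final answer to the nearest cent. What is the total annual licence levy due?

£3,115.83

1 Jan – 17 Apr 2003: 107 days at 1.8% → £179,000 × 1.8% × 107/365 = £944.5315
18 Apr – 11 Jul 2003: 85 days at 0.65% → £179,000 × 0.65% × 85/365 = £270.9521
12 Jul – 26 Aug 2003: 46 days at 2.35% → £179,000 × 2.35% × 46/365 = £530.1342
27 Aug – 31 Dec 2003: 127 days at 2.2% → £179,000 × 2.2% × 127/365 = £1,370.2082
Total = £3,115.8260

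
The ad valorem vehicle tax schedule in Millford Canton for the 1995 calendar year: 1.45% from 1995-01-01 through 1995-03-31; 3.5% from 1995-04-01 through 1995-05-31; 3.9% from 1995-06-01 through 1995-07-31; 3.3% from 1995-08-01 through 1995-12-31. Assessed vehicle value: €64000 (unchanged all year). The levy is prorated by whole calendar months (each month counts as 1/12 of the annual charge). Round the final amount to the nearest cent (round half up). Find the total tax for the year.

€1901.33

1995-01-01 to 1995-03-31: 3 months at 1.45% → €64000 × 1.45% × 3/12 = €232.0000
1995-04-01 to 1995-05-31: 2 months at 3.5% → €64000 × 3.5% × 2/12 = €373.3333
1995-06-01 to 1995-07-31: 2 months at 3.9% → €64000 × 3.9% × 2/12 = €416.0000
1995-08-01 to 1995-12-31: 5 months at 3.3% → €64000 × 3.3% × 5/12 = €880.0000
Total = €1901.3333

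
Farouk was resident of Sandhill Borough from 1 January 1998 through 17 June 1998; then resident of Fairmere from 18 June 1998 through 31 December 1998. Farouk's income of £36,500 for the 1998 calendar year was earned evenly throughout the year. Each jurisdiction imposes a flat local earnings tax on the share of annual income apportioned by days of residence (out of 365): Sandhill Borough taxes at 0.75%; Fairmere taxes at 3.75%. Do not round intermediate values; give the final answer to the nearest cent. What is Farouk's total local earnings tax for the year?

Sandhill Borough, 1 January – 17 June 1998: 168 days → £36,500 × 0.75% × 168/365 = £126.0000
Fairmere, 18 June – 31 December 1998: 197 days → £36,500 × 3.75% × 197/365 = £738.7500
Total = £864.7500

£864.75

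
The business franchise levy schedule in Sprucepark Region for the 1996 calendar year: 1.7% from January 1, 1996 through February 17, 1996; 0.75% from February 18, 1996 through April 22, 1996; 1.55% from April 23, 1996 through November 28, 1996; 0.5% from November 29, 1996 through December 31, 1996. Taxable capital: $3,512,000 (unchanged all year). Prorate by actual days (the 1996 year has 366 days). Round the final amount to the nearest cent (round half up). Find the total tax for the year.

$46,812.27

January 1 – February 17, 1996: 48 days at 1.7% → $3,512,000 × 1.7% × 48/366 = $7,830.0328
February 18 – April 22, 1996: 65 days at 0.75% → $3,512,000 × 0.75% × 65/366 = $4,677.8689
April 23 – November 28, 1996: 220 days at 1.55% → $3,512,000 × 1.55% × 220/366 = $32,721.0929
November 29 – December 31, 1996: 33 days at 0.5% → $3,512,000 × 0.5% × 33/366 = $1,583.2787
Total = $46,812.2732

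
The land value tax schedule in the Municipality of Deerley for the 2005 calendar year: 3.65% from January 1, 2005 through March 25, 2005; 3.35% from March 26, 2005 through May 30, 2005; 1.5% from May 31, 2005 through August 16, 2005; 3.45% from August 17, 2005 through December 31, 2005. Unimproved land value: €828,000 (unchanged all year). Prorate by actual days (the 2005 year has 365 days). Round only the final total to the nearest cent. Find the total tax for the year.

January 1 – March 25, 2005: 84 days at 3.65% → €828,000 × 3.65% × 84/365 = €6,955.2000
March 26 – May 30, 2005: 66 days at 3.35% → €828,000 × 3.35% × 66/365 = €5,015.6384
May 31 – August 16, 2005: 78 days at 1.5% → €828,000 × 1.5% × 78/365 = €2,654.1370
August 17 – December 31, 2005: 137 days at 3.45% → €828,000 × 3.45% × 137/365 = €10,722.0329
Total = €25,347.0082

€25,347.01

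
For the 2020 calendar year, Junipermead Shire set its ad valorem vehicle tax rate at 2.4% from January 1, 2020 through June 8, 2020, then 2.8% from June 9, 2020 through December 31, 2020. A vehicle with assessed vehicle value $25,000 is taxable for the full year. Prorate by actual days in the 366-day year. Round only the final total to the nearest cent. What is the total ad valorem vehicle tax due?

January 1 – June 8, 2020: 160 days at 2.4% → $25,000 × 2.4% × 160/366 = $262.2951
June 9 – December 31, 2020: 206 days at 2.8% → $25,000 × 2.8% × 206/366 = $393.9891
Total = $656.2842

$656.28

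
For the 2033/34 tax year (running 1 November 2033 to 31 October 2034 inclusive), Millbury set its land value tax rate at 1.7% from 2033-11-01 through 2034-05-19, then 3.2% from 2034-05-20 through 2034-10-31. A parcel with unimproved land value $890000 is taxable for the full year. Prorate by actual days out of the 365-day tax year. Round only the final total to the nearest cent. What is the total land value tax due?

$21164.93

2033-11-01 to 2034-05-19: 200 days at 1.7% → $890000 × 1.7% × 200/365 = $8290.4110
2034-05-20 to 2034-10-31: 165 days at 3.2% → $890000 × 3.2% × 165/365 = $12874.5205
Total = $21164.9315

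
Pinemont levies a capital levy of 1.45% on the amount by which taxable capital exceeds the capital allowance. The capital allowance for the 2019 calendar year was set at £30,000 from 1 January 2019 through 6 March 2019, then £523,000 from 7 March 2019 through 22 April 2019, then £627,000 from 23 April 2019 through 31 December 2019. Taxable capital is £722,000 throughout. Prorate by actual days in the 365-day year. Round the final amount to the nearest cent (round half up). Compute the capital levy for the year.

1 January – 6 March 2019: 65 days, exemption £30,000 → (£722,000 − £30,000) × 1.45% × 65/365 = £1,786.8767
7 March – 22 April 2019: 47 days, exemption £523,000 → (£722,000 − £523,000) × 1.45% × 47/365 = £371.5575
23 April – 31 December 2019: 253 days, exemption £627,000 → (£722,000 − £627,000) × 1.45% × 253/365 = £954.8151
Total = £3,113.2493

£3,113.25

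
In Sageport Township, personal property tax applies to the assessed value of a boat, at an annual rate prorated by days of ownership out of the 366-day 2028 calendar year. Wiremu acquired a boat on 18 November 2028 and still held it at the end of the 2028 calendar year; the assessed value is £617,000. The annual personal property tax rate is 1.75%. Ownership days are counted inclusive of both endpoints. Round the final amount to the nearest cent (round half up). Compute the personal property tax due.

£1,298.06

Days held (18 November – 31 December 2028): 44 out of 366
Tax = £617,000 × 1.75% × 44/366 = £1,298.0601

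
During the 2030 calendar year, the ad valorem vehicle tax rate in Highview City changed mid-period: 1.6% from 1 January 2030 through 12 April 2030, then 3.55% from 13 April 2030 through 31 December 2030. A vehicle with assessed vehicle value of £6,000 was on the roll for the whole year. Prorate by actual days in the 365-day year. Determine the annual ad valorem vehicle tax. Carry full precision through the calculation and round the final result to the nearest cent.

£180.30

1 January – 12 April 2030: 102 days at 1.6% → £6,000 × 1.6% × 102/365 = £26.8274
13 April – 31 December 2030: 263 days at 3.55% → £6,000 × 3.55% × 263/365 = £153.4767
Total = £180.3041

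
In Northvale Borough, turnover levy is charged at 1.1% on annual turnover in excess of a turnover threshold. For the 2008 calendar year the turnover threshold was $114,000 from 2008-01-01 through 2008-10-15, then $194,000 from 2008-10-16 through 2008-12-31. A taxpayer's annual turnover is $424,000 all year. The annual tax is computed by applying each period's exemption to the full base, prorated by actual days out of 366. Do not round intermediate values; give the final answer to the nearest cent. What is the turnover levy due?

$3,224.86

2008-01-01 to 2008-10-15: 289 days, exemption $114,000 → ($424,000 − $114,000) × 1.1% × 289/366 = $2,692.5956
2008-10-16 to 2008-12-31: 77 days, exemption $194,000 → ($424,000 − $194,000) × 1.1% × 77/366 = $532.2678
Total = $3,224.8634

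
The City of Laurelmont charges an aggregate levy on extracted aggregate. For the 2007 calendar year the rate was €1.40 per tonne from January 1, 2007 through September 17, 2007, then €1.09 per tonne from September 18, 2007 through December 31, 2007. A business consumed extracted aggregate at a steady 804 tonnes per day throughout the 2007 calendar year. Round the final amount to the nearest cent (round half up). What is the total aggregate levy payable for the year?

€384,673.80

January 1 – September 17, 2007: 260 days × 804 tonnes/day = 209,040 tonnes at €1.40/tonne → €292,656.00
September 18 – December 31, 2007: 105 days × 804 tonnes/day = 84,420 tonnes at €1.09/tonne → €92,017.80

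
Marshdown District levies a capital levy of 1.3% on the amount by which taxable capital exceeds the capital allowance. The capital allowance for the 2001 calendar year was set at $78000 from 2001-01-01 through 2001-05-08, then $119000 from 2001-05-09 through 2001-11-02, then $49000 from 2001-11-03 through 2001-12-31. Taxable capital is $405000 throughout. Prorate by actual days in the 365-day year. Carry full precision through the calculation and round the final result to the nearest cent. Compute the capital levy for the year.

2001-01-01 to 2001-05-08: 128 days, exemption $78000 → ($405000 − $78000) × 1.3% × 128/365 = $1490.7616
2001-05-09 to 2001-11-02: 178 days, exemption $119000 → ($405000 − $119000) × 1.3% × 178/365 = $1813.1616
2001-11-03 to 2001-12-31: 59 days, exemption $49000 → ($405000 − $49000) × 1.3% × 59/365 = $748.0877
Total = $4052.0110

$4052.01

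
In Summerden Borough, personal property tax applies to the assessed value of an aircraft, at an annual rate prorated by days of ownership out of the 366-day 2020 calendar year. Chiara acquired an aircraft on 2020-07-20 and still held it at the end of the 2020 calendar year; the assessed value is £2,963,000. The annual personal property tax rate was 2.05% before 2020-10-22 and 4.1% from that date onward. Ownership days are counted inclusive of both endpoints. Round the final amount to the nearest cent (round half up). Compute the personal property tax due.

2020-07-20 to 2020-10-21: 94 days at 2.05% → £2,963,000 × 2.05% × 94/366 = £15,600.2760
2020-10-22 to 2020-12-31: 71 days at 4.1% → £2,963,000 × 4.1% × 71/366 = £23,566.3743
Total = £39,166.6503

£39,166.65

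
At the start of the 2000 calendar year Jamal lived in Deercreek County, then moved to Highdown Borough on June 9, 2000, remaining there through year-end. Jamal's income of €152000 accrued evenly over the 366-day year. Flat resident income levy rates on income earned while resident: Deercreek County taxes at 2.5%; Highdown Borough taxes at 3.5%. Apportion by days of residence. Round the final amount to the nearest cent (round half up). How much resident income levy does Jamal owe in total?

Deercreek County, January 1 – June 8, 2000: 160 days → €152000 × 2.5% × 160/366 = €1661.2022
Highdown Borough, June 9 – December 31, 2000: 206 days → €152000 × 3.5% × 206/366 = €2994.3169
Total = €4655.5191

€4655.52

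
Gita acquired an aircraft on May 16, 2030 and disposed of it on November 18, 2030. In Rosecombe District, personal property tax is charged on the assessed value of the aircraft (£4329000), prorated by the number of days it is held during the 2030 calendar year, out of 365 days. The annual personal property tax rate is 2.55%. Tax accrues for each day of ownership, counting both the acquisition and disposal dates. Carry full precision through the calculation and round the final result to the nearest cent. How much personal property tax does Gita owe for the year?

£56555.72

Days held (May 16 – November 18, 2030): 187 out of 365
Tax = £4329000 × 2.55% × 187/365 = £56555.7164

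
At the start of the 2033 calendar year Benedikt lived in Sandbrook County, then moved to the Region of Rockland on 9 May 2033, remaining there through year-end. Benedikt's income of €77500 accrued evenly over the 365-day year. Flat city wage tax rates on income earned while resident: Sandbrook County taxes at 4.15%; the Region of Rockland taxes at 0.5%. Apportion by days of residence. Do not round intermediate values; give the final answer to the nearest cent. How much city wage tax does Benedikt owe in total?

Sandbrook County, 1 Jan – 8 May 2033: 128 days → €77500 × 4.15% × 128/365 = €1127.8904
The Region of Rockland, 9 May – 31 Dec 2033: 237 days → €77500 × 0.5% × 237/365 = €251.6096
Total = €1379.5000

€1379.50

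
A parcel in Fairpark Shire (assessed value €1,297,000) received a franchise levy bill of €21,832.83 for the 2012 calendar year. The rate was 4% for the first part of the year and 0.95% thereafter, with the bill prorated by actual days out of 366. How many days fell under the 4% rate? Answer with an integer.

88 days

Let d = days at the first rate; then 366 − d days at the second rate.
€1,297,000 × [4%·d + 0.95%·(366−d)] / 366 = €21,832.83
Solving gives d = 88, so the new rate took effect on 29 March 2012.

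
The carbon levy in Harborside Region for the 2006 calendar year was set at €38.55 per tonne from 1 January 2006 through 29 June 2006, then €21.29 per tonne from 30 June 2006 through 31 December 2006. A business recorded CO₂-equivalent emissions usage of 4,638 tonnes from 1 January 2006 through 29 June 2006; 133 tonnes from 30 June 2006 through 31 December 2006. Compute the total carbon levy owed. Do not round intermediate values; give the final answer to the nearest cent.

€181,626.47

1 January – 29 June 2006: 4,638 tonnes at €38.55/tonne → €178,794.90
30 June – 31 December 2006: 133 tonnes at €21.29/tonne → €2,831.57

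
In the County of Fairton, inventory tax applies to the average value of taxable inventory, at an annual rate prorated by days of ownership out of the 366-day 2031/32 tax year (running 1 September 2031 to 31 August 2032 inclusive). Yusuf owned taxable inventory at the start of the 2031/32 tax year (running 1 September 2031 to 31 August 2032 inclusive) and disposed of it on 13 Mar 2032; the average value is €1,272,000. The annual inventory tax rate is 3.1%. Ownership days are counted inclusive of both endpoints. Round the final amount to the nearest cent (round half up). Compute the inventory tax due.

Days held (1 Sep 2031 – 13 Mar 2032): 195 out of 366
Tax = €1,272,000 × 3.1% × 195/366 = €21,008.8525

€21,008.85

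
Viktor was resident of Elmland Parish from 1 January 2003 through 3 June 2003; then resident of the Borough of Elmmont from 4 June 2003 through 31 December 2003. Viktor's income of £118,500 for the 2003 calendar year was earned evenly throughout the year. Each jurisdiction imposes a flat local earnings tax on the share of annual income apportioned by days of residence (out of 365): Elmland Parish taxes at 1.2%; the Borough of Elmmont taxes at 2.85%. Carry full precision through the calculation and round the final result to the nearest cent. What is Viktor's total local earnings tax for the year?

Elmland Parish, 1 January – 3 June 2003: 154 days → £118,500 × 1.2% × 154/365 = £599.9671
The Borough of Elmmont, 4 June – 31 December 2003: 211 days → £118,500 × 2.85% × 211/365 = £1,952.3281
Total = £2,552.2952

£2,552.30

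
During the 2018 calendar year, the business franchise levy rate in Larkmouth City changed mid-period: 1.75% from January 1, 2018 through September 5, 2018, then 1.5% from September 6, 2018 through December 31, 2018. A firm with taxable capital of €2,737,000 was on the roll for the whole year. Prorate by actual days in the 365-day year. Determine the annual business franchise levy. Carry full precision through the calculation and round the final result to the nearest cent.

January 1 – September 5, 2018: 248 days at 1.75% → €2,737,000 × 1.75% × 248/365 = €32,544.0548
September 6 – December 31, 2018: 117 days at 1.5% → €2,737,000 × 1.5% × 117/365 = €13,160.0959
Total = €45,704.1507

€45,704.15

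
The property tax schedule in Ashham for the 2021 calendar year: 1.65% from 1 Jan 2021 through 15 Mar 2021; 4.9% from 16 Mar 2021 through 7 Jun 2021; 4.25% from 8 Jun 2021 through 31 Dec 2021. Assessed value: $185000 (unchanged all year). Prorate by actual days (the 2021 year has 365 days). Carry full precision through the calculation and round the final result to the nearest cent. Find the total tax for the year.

1 Jan – 15 Mar 2021: 74 days at 1.65% → $185000 × 1.65% × 74/365 = $618.8630
16 Mar – 7 Jun 2021: 84 days at 4.9% → $185000 × 4.9% × 84/365 = $2086.1918
8 Jun – 31 Dec 2021: 207 days at 4.25% → $185000 × 4.25% × 207/365 = $4459.0068
Total = $7164.0616

$7164.06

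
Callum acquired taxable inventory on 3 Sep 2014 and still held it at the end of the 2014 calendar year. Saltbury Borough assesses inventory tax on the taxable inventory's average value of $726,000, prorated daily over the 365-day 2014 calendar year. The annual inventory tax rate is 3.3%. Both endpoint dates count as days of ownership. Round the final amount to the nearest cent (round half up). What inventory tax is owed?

$7,876.60

Days held (3 Sep – 31 Dec 2014): 120 out of 365
Tax = $726,000 × 3.3% × 120/365 = $7,876.6027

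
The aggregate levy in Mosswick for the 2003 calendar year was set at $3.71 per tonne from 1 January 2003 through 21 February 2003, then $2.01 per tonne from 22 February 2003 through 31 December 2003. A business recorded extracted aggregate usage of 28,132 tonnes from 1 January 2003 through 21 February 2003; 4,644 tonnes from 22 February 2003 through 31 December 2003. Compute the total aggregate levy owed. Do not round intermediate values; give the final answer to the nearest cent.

$113,704.16

1 January – 21 February 2003: 28,132 tonnes at $3.71/tonne → $104,369.72
22 February – 31 December 2003: 4,644 tonnes at $2.01/tonne → $9,334.44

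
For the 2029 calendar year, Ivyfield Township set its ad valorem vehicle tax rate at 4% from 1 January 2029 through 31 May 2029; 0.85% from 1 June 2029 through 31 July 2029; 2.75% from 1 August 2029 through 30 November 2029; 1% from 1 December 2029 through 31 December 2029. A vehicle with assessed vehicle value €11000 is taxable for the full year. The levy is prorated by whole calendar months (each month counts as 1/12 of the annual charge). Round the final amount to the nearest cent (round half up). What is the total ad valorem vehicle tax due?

1 January – 31 May 2029: 5 months at 4% → €11000 × 4% × 5/12 = €183.3333
1 June – 31 July 2029: 2 months at 0.85% → €11000 × 0.85% × 2/12 = €15.5833
1 August – 30 November 2029: 4 months at 2.75% → €11000 × 2.75% × 4/12 = €100.8333
1 December – 31 December 2029: 1 month at 1% → €11000 × 1% × 1/12 = €9.1667
Total = €308.9167

€308.92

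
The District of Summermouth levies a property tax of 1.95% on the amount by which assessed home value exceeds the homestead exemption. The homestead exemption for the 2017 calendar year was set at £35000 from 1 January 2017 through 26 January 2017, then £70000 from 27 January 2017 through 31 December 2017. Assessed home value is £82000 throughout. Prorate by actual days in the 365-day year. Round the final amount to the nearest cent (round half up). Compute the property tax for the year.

£282.62

1 January – 26 January 2017: 26 days, exemption £35000 → (£82000 − £35000) × 1.95% × 26/365 = £65.2849
27 January – 31 December 2017: 339 days, exemption £70000 → (£82000 − £70000) × 1.95% × 339/365 = £217.3315
Total = £282.6164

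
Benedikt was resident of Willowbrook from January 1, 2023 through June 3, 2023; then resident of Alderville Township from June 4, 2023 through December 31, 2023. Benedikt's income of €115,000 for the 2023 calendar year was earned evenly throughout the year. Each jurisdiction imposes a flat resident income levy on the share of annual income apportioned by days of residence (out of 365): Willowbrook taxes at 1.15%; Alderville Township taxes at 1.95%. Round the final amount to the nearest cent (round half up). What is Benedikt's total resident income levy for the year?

Willowbrook, January 1 – June 3, 2023: 154 days → €115,000 × 1.15% × 154/365 = €557.9863
Alderville Township, June 4 – December 31, 2023: 211 days → €115,000 × 1.95% × 211/365 = €1,296.3493
Total = €1,854.3356

€1,854.34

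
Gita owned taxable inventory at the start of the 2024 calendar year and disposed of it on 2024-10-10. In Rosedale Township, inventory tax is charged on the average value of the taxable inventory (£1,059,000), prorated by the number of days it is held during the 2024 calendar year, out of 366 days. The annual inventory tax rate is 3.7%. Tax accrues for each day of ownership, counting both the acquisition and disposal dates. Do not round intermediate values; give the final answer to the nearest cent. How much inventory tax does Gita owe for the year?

Days held (2024-01-01 to 2024-10-10): 284 out of 366
Tax = £1,059,000 × 3.7% × 284/366 = £30,404.2951

£30,404.30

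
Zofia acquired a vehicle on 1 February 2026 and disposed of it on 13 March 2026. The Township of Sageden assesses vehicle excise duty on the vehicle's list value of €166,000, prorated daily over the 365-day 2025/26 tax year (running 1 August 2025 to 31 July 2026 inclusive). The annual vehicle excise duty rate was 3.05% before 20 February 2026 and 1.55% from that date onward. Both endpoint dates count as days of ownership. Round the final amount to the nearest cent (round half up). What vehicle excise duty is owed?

€418.64

1 February – 19 February 2026: 19 days at 3.05% → €166,000 × 3.05% × 19/365 = €263.5534
20 February – 13 March 2026: 22 days at 1.55% → €166,000 × 1.55% × 22/365 = €155.0849
Total = €418.6384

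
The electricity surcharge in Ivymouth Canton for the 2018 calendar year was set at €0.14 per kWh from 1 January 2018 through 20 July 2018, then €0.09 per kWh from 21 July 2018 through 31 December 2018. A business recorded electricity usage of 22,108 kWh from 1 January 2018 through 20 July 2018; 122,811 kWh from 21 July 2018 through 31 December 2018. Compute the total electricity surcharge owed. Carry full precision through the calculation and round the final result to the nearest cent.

€14148.11

1 January – 20 July 2018: 22,108 kWh at €0.14/kWh → €3095.12
21 July – 31 December 2018: 122,811 kWh at €0.09/kWh → €11052.99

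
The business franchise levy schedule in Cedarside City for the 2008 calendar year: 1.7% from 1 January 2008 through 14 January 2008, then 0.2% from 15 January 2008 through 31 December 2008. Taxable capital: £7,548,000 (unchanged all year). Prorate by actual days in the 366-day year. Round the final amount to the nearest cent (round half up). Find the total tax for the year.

£19,426.82

1 January – 14 January 2008: 14 days at 1.7% → £7,548,000 × 1.7% × 14/366 = £4,908.2623
15 January – 31 December 2008: 352 days at 0.2% → £7,548,000 × 0.2% × 352/366 = £14,518.5574
Total = £19,426.8197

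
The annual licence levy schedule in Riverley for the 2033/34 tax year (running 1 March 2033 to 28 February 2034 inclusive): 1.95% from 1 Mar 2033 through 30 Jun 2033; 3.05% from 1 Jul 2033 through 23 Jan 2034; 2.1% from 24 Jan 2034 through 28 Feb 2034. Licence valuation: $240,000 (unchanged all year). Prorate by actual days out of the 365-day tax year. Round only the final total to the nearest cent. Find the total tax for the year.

$6,212.71

1 Mar – 30 Jun 2033: 122 days at 1.95% → $240,000 × 1.95% × 122/365 = $1,564.2740
1 Jul 2033 – 23 Jan 2034: 207 days at 3.05% → $240,000 × 3.05% × 207/365 = $4,151.3425
24 Jan – 28 Feb 2034: 36 days at 2.1% → $240,000 × 2.1% × 36/365 = $497.0959
Total = $6,212.7123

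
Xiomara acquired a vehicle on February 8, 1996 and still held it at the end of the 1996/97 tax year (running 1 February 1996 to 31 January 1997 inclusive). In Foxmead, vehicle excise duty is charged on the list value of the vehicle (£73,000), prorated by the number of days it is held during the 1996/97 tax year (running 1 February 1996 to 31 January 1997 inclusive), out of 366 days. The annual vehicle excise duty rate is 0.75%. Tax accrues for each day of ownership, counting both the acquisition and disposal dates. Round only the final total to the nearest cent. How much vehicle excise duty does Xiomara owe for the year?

£537.03

Days held (February 8, 1996 – January 31, 1997): 359 out of 366
Tax = £73,000 × 0.75% × 359/366 = £537.0287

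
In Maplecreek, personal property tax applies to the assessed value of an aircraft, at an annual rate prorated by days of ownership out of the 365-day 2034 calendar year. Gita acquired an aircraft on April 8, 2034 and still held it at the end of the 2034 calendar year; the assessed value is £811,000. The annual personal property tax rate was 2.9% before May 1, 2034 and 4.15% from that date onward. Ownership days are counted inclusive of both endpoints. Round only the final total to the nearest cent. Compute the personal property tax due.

£24,073.37

April 8 – April 30, 2034: 23 days at 2.9% → £811,000 × 2.9% × 23/365 = £1,482.0192
May 1 – December 31, 2034: 245 days at 4.15% → £811,000 × 4.15% × 245/365 = £22,591.3493
Total = £24,073.3685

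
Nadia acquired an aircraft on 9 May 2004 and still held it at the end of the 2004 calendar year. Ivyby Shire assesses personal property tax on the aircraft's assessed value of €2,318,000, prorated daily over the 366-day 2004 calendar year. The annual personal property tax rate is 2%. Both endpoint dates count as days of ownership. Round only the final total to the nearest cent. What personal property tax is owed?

Days held (9 May – 31 December 2004): 237 out of 366
Tax = €2,318,000 × 2% × 237/366 = €30,020.0000

€30,020.00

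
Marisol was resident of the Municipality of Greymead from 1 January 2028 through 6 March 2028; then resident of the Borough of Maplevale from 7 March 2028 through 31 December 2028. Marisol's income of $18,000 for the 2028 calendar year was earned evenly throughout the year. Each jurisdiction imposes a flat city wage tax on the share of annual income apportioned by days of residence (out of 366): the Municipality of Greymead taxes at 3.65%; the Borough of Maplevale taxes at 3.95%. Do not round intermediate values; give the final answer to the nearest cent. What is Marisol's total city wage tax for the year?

$701.26

The Municipality of Greymead, 1 January – 6 March 2028: 66 days → $18,000 × 3.65% × 66/366 = $118.4754
The Borough of Maplevale, 7 March – 31 December 2028: 300 days → $18,000 × 3.95% × 300/366 = $582.7869
Total = $701.2623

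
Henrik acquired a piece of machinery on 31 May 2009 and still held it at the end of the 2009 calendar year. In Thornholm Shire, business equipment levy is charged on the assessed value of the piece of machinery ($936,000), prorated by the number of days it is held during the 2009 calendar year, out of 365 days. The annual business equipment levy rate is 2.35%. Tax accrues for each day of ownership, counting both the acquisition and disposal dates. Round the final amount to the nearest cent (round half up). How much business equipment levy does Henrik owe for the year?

$12,956.55

Days held (31 May – 31 December 2009): 215 out of 365
Tax = $936,000 × 2.35% × 215/365 = $12,956.5479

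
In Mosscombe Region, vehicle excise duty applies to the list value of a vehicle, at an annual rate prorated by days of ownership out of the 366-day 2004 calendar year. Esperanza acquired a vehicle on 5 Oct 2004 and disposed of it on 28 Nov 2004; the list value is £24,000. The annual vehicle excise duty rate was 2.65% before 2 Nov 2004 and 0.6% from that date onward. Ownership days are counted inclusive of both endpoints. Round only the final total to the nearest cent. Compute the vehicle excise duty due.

5 Oct – 1 Nov 2004: 28 days at 2.65% → £24,000 × 2.65% × 28/366 = £48.6557
2 Nov – 28 Nov 2004: 27 days at 0.6% → £24,000 × 0.6% × 27/366 = £10.6230
Total = £59.2787

£59.28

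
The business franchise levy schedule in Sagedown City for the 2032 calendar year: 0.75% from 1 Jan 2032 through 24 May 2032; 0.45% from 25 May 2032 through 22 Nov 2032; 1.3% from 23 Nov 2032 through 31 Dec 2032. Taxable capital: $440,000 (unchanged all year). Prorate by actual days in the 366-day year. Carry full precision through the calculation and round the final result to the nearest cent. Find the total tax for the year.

1 Jan – 24 May 2032: 145 days at 0.75% → $440,000 × 0.75% × 145/366 = $1,307.3770
25 May – 22 Nov 2032: 182 days at 0.45% → $440,000 × 0.45% × 182/366 = $984.5902
23 Nov – 31 Dec 2032: 39 days at 1.3% → $440,000 × 1.3% × 39/366 = $609.5082
Total = $2,901.4754

$2,901.48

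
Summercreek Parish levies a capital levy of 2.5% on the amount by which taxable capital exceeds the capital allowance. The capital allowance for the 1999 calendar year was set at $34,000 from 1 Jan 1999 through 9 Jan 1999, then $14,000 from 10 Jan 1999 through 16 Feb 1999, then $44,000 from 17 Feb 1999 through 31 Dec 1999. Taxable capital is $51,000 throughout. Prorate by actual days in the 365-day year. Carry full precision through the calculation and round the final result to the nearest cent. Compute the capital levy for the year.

$259.25

1 Jan – 9 Jan 1999: 9 days, exemption $34,000 → ($51,000 − $34,000) × 2.5% × 9/365 = $10.4795
10 Jan – 16 Feb 1999: 38 days, exemption $14,000 → ($51,000 − $14,000) × 2.5% × 38/365 = $96.3014
17 Feb – 31 Dec 1999: 318 days, exemption $44,000 → ($51,000 − $44,000) × 2.5% × 318/365 = $152.4658
Total = $259.2466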